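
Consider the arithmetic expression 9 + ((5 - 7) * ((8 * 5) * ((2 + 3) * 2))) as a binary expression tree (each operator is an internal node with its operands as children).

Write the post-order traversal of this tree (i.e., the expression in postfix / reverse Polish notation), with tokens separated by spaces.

Post-order on an expression tree gives postfix notation: for each operator, emit left operand, right operand, then the operator.

9 5 7 - 8 5 * 2 3 + 2 * * * +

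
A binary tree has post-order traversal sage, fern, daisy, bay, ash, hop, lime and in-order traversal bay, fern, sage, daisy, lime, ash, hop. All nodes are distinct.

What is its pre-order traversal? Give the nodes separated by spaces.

The last element of post-order is the root; it splits in-order into left and right subtrees.
Root lime: left subtree has 4 nodes {bay, fern, sage, daisy}, right has 2 {ash, hop}.
  Root bay: left subtree has 0 nodes { }, right has 3 {fern, sage, daisy}.
    Root daisy: left subtree has 2 nodes {fern, sage}, right has 0 { }.
      Root fern: left subtree has 0 nodes { }, right has 1 {sage}.
  Root hop: left subtree has 1 node {ash}, right has 0 { }.

lime bay daisy fern sage hop ash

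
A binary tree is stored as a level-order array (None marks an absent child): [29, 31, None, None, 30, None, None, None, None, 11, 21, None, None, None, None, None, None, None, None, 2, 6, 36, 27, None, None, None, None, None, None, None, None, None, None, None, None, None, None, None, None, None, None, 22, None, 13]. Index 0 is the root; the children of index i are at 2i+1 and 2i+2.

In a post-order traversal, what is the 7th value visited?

27

Post-order visits the left subtree, then the right subtree, then the node.
At 29: go left to 31.
  At 31: no left child.
  At 31: go right to 30.
    At 30: go left to 11.
      At 11: go left to 2.
        2 is a leaf — visit 2.
      At 11: go right to 6.
        At 6: go left to 22.
          22 is a leaf — visit 22.
        At 6: no right child.
        Visit 6.
      Visit 11.
    At 30: go right to 21.
      At 21: go left to 36.
        At 36: go left to 13.
          13 is a leaf — visit 13.
        At 36: no right child.
        Visit 36.
      At 21: go right to 27.
        27 is a leaf — visit 27.
      Visit 21.
    Visit 30.
  Visit 31.
At 29: no right child.
Visit 29.
Full post-order sequence: 2, 22, 6, 11, 13, 36, 27, 21, 30, 31, 29.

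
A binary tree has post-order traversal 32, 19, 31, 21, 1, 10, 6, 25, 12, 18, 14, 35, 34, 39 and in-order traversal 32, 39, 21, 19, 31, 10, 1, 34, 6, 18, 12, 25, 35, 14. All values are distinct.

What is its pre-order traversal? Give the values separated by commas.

39, 32, 34, 10, 21, 31, 19, 1, 35, 18, 6, 12, 25, 14

The last element of post-order is the root; it splits in-order into left and right subtrees.
Root 39: left subtree has 1 node {32}, right has 12 {21, 19, 31, 10, 1, 34, 6, 18, 12, 25, 35, 14}.
  Root 34: left subtree has 5 nodes {21, 19, 31, 10, 1}, right has 6 {6, 18, 12, 25, 35, 14}.
    Root 10: left subtree has 3 nodes {21, 19, 31}, right has 1 {1}.
      Root 21: left subtree has 0 nodes { }, right has 2 {19, 31}.
        Root 31: left subtree has 1 node {19}, right has 0 { }.
    Root 35: left subtree has 4 nodes {6, 18, 12, 25}, right has 1 {14}.
      Root 18: left subtree has 1 node {6}, right has 2 {12, 25}.
        Root 12: left subtree has 0 nodes { }, right has 1 {25}.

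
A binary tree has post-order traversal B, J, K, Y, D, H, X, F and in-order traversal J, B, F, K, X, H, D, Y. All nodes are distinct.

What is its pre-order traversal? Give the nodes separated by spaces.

The last element of post-order is the root; it splits in-order into left and right subtrees.
Root F: left subtree has 2 nodes {J, B}, right has 5 {K, X, H, D, Y}.
  Root J: left subtree has 0 nodes { }, right has 1 {B}.
  Root X: left subtree has 1 node {K}, right has 3 {H, D, Y}.
    Root H: left subtree has 0 nodes { }, right has 2 {D, Y}.
      Root D: left subtree has 0 nodes { }, right has 1 {Y}.

F J B X K H D Y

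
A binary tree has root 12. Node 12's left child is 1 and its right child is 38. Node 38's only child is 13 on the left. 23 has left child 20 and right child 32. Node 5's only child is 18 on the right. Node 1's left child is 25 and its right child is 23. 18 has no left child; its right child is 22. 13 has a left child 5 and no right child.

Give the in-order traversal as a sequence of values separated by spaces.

25 1 20 23 32 12 5 18 22 13 38

In-order visits the left subtree, then the node, then the right subtree.
At 12: go left to 1.
  At 1: go left to 25.
    25 is a leaf — visit 25.
  Visit 1.
  At 1: go right to 23.
    At 23: go left to 20.
      20 is a leaf — visit 20.
    Visit 23.
    At 23: go right to 32.
      32 is a leaf — visit 32.
Visit 12.
At 12: go right to 38.
  At 38: go left to 13.
    At 13: go left to 5.
      At 5: no left child.
      Visit 5.
      At 5: go right to 18.
        At 18: no left child.
        Visit 18.
        At 18: go right to 22.
          22 is a leaf — visit 22.
    Visit 13.
    At 13: no right child.
  Visit 38.
  At 38: no right child.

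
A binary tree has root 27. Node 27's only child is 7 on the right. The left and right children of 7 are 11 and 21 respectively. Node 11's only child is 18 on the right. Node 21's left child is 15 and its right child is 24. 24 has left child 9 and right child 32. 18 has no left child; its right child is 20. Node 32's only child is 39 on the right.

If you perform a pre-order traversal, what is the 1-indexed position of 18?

4

Pre-order visits the node, then its left subtree, then its right subtree.
Visit 27.
At 27: no left child.
At 27: go right to 7.
  Visit 7.
  At 7: go left to 11.
    Visit 11.
    At 11: no left child.
    At 11: go right to 18.
      Visit 18.
      At 18: no left child.
      At 18: go right to 20.
        20 is a leaf — visit 20.
  At 7: go right to 21.
    Visit 21.
    At 21: go left to 15.
      15 is a leaf — visit 15.
    At 21: go right to 24.
      Visit 24.
      At 24: go left to 9.
        9 is a leaf — visit 9.
      At 24: go right to 32.
        Visit 32.
        At 32: no left child.
        At 32: go right to 39.
          39 is a leaf — visit 39.
Full pre-order sequence: 27, 7, 11, 18, 20, 21, 15, 24, 9, 32, 39.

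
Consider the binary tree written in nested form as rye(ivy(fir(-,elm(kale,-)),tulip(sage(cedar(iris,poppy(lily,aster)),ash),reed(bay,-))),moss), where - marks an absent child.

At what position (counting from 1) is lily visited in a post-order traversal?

Post-order visits the left subtree, then the right subtree, then the node.
At rye: go left to ivy.
  At ivy: go left to fir.
    At fir: no left child.
    At fir: go right to elm.
      At elm: go left to kale.
        kale is a leaf — visit kale.
      At elm: no right child.
      Visit elm.
    Visit fir.
  At ivy: go right to tulip.
    At tulip: go left to sage.
      At sage: go left to cedar.
        At cedar: go left to iris.
          iris is a leaf — visit iris.
        At cedar: go right to poppy.
          At poppy: go left to lily.
            lily is a leaf — visit lily.
          At poppy: go right to aster.
            aster is a leaf — visit aster.
          Visit poppy.
        Visit cedar.
      At sage: go right to ash.
        ash is a leaf — visit ash.
      Visit sage.
    At tulip: go right to reed.
      At reed: go left to bay.
        bay is a leaf — visit bay.
      At reed: no right child.
      Visit reed.
    Visit tulip.
  Visit ivy.
At rye: go right to moss.
  moss is a leaf — visit moss.
Visit rye.
Full post-order sequence: kale, elm, fir, iris, lily, aster, poppy, cedar, ash, sage, bay, reed, tulip, ivy, moss, rye.

5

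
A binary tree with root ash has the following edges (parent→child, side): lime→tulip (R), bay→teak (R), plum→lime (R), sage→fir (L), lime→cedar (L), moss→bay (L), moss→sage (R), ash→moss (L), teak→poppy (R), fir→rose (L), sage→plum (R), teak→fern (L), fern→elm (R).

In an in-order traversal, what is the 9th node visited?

In-order visits the left subtree, then the node, then the right subtree.
At ash: go left to moss.
  At moss: go left to bay.
    At bay: no left child.
    Visit bay.
    At bay: go right to teak.
      At teak: go left to fern.
        At fern: no left child.
        Visit fern.
        At fern: go right to elm.
          elm is a leaf — visit elm.
      Visit teak.
      At teak: go right to poppy.
        poppy is a leaf — visit poppy.
  Visit moss.
  At moss: go right to sage.
    At sage: go left to fir.
      At fir: go left to rose.
        rose is a leaf — visit rose.
      Visit fir.
      At fir: no right child.
    Visit sage.
    At sage: go right to plum.
      At plum: no left child.
      Visit plum.
      At plum: go right to lime.
        At lime: go left to cedar.
          cedar is a leaf — visit cedar.
        Visit lime.
        At lime: go right to tulip.
          tulip is a leaf — visit tulip.
Visit ash.
At ash: no right child.
Full in-order sequence: bay, fern, elm, teak, poppy, moss, rose, fir, sage, plum, cedar, lime, tulip, ash.

sage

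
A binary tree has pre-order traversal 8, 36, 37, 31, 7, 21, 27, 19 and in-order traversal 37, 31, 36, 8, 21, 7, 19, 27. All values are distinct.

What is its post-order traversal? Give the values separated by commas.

The first element of pre-order is the root; it splits in-order into left and right subtrees.
Root 8: left subtree has 3 nodes {37, 31, 36}, right has 4 {21, 7, 19, 27}.
  Root 36: left subtree has 2 nodes {37, 31}, right has 0 { }.
    Root 37: left subtree has 0 nodes { }, right has 1 {31}.
  Root 7: left subtree has 1 node {21}, right has 2 {19, 27}.
    Root 27: left subtree has 1 node {19}, right has 0 { }.

31, 37, 36, 21, 19, 27, 7, 8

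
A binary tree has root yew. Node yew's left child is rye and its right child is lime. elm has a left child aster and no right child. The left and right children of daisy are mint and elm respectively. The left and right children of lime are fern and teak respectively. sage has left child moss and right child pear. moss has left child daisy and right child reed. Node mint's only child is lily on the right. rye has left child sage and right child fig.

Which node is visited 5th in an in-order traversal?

In-order visits the left subtree, then the node, then the right subtree.
At yew: go left to rye.
  At rye: go left to sage.
    At sage: go left to moss.
      At moss: go left to daisy.
        At daisy: go left to mint.
          At mint: no left child.
          Visit mint.
          At mint: go right to lily.
            lily is a leaf — visit lily.
        Visit daisy.
        At daisy: go right to elm.
          At elm: go left to aster.
            aster is a leaf — visit aster.
          Visit elm.
          At elm: no right child.
      Visit moss.
      At moss: go right to reed.
        reed is a leaf — visit reed.
    Visit sage.
    At sage: go right to pear.
      pear is a leaf — visit pear.
  Visit rye.
  At rye: go right to fig.
    fig is a leaf — visit fig.
Visit yew.
At yew: go right to lime.
  At lime: go left to fern.
    fern is a leaf — visit fern.
  Visit lime.
  At lime: go right to teak.
    teak is a leaf — visit teak.
Full in-order sequence: mint, lily, daisy, aster, elm, moss, reed, sage, pear, rye, fig, yew, fern, lime, teak.

elm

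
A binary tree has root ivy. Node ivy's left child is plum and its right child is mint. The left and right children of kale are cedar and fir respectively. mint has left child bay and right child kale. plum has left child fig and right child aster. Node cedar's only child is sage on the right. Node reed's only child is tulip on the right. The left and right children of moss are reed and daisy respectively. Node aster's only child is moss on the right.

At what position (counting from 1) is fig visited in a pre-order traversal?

Pre-order visits the node, then its left subtree, then its right subtree.
Visit ivy.
At ivy: go left to plum.
  Visit plum.
  At plum: go left to fig.
    fig is a leaf — visit fig.
  At plum: go right to aster.
    Visit aster.
    At aster: no left child.
    At aster: go right to moss.
      Visit moss.
      At moss: go left to reed.
        Visit reed.
        At reed: no left child.
        At reed: go right to tulip.
          tulip is a leaf — visit tulip.
      At moss: go right to daisy.
        daisy is a leaf — visit daisy.
At ivy: go right to mint.
  Visit mint.
  At mint: go left to bay.
    bay is a leaf — visit bay.
  At mint: go right to kale.
    Visit kale.
    At kale: go left to cedar.
      Visit cedar.
      At cedar: no left child.
      At cedar: go right to sage.
        sage is a leaf — visit sage.
    At kale: go right to fir.
      fir is a leaf — visit fir.
Full pre-order sequence: ivy, plum, fig, aster, moss, reed, tulip, daisy, mint, bay, kale, cedar, sage, fir.

3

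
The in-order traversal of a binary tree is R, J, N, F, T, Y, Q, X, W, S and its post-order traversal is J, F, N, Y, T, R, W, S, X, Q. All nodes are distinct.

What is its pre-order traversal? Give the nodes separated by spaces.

The last element of post-order is the root; it splits in-order into left and right subtrees.
Root Q: left subtree has 6 nodes {R, J, N, F, T, Y}, right has 3 {X, W, S}.
  Root R: left subtree has 0 nodes { }, right has 5 {J, N, F, T, Y}.
    Root T: left subtree has 3 nodes {J, N, F}, right has 1 {Y}.
      Root N: left subtree has 1 node {J}, right has 1 {F}.
  Root X: left subtree has 0 nodes { }, right has 2 {W, S}.
    Root S: left subtree has 1 node {W}, right has 0 { }.

Q R T N J F Y X S W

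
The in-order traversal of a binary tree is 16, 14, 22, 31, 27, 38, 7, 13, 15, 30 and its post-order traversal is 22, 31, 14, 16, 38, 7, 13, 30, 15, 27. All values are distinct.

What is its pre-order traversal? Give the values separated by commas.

27, 16, 14, 31, 22, 15, 13, 7, 38, 30

The last element of post-order is the root; it splits in-order into left and right subtrees.
Root 27: left subtree has 4 nodes {16, 14, 22, 31}, right has 5 {38, 7, 13, 15, 30}.
  Root 16: left subtree has 0 nodes { }, right has 3 {14, 22, 31}.
    Root 14: left subtree has 0 nodes { }, right has 2 {22, 31}.
      Root 31: left subtree has 1 node {22}, right has 0 { }.
  Root 15: left subtree has 3 nodes {38, 7, 13}, right has 1 {30}.
    Root 13: left subtree has 2 nodes {38, 7}, right has 0 { }.
      Root 7: left subtree has 1 node {38}, right has 0 { }.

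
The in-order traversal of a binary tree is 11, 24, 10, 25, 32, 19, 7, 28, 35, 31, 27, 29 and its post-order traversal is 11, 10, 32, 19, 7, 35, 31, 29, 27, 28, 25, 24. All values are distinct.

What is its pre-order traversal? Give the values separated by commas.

The last element of post-order is the root; it splits in-order into left and right subtrees.
Root 24: left subtree has 1 node {11}, right has 10 {10, 25, 32, 19, 7, 28, 35, 31, 27, 29}.
  Root 25: left subtree has 1 node {10}, right has 8 {32, 19, 7, 28, 35, 31, 27, 29}.
    Root 28: left subtree has 3 nodes {32, 19, 7}, right has 4 {35, 31, 27, 29}.
      Root 7: left subtree has 2 nodes {32, 19}, right has 0 { }.
        Root 19: left subtree has 1 node {32}, right has 0 { }.
      Root 27: left subtree has 2 nodes {35, 31}, right has 1 {29}.
        Root 31: left subtree has 1 node {35}, right has 0 { }.

24, 11, 25, 10, 28, 7, 19, 32, 27, 31, 35, 29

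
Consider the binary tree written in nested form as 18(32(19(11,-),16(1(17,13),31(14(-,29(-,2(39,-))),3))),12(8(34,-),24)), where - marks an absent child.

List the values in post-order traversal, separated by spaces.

11 19 17 13 1 39 2 29 14 3 31 16 32 34 8 24 12 18

Post-order visits the left subtree, then the right subtree, then the node.
At 18: go left to 32.
  At 32: go left to 19.
    At 19: go left to 11.
      11 is a leaf — visit 11.
    At 19: no right child.
    Visit 19.
  At 32: go right to 16.
    At 16: go left to 1.
      At 1: go left to 17.
        17 is a leaf — visit 17.
      At 1: go right to 13.
        13 is a leaf — visit 13.
      Visit 1.
    At 16: go right to 31.
      At 31: go left to 14.
        At 14: no left child.
        At 14: go right to 29.
          At 29: no left child.
          At 29: go right to 2.
            At 2: go left to 39.
              39 is a leaf — visit 39.
            At 2: no right child.
            Visit 2.
          Visit 29.
        Visit 14.
      At 31: go right to 3.
        3 is a leaf — visit 3.
      Visit 31.
    Visit 16.
  Visit 32.
At 18: go right to 12.
  At 12: go left to 8.
    At 8: go left to 34.
      34 is a leaf — visit 34.
    At 8: no right child.
    Visit 8.
  At 12: go right to 24.
    24 is a leaf — visit 24.
  Visit 12.
Visit 18.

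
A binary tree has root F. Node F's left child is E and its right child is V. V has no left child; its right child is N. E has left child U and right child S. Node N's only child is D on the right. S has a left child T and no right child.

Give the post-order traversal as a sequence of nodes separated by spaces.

Post-order visits the left subtree, then the right subtree, then the node.
At F: go left to E.
  At E: go left to U.
    U is a leaf — visit U.
  At E: go right to S.
    At S: go left to T.
      T is a leaf — visit T.
    At S: no right child.
    Visit S.
  Visit E.
At F: go right to V.
  At V: no left child.
  At V: go right to N.
    At N: no left child.
    At N: go right to D.
      D is a leaf — visit D.
    Visit N.
  Visit V.
Visit F.

U T S E D N V F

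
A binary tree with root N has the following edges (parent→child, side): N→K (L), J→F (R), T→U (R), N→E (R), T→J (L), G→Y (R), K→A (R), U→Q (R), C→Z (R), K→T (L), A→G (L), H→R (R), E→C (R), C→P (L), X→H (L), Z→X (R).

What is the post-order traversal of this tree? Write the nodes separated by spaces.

Post-order visits the left subtree, then the right subtree, then the node.
At N: go left to K.
  At K: go left to T.
    At T: go left to J.
      At J: no left child.
      At J: go right to F.
        F is a leaf — visit F.
      Visit J.
    At T: go right to U.
      At U: no left child.
      At U: go right to Q.
        Q is a leaf — visit Q.
      Visit U.
    Visit T.
  At K: go right to A.
    At A: go left to G.
      At G: no left child.
      At G: go right to Y.
        Y is a leaf — visit Y.
      Visit G.
    At A: no right child.
    Visit A.
  Visit K.
At N: go right to E.
  At E: no left child.
  At E: go right to C.
    At C: go left to P.
      P is a leaf — visit P.
    At C: go right to Z.
      At Z: no left child.
      At Z: go right to X.
        At X: go left to H.
          At H: no left child.
          At H: go right to R.
            R is a leaf — visit R.
          Visit H.
        At X: no right child.
        Visit X.
      Visit Z.
    Visit C.
  Visit E.
Visit N.

F J Q U T Y G A K P R H X Z C E N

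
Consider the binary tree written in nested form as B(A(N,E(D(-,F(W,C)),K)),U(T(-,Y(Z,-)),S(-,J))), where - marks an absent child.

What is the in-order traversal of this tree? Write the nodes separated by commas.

In-order visits the left subtree, then the node, then the right subtree.
At B: go left to A.
  At A: go left to N.
    N is a leaf — visit N.
  Visit A.
  At A: go right to E.
    At E: go left to D.
      At D: no left child.
      Visit D.
      At D: go right to F.
        At F: go left to W.
          W is a leaf — visit W.
        Visit F.
        At F: go right to C.
          C is a leaf — visit C.
    Visit E.
    At E: go right to K.
      K is a leaf — visit K.
Visit B.
At B: go right to U.
  At U: go left to T.
    At T: no left child.
    Visit T.
    At T: go right to Y.
      At Y: go left to Z.
        Z is a leaf — visit Z.
      Visit Y.
      At Y: no right child.
  Visit U.
  At U: go right to S.
    At S: no left child.
    Visit S.
    At S: go right to J.
      J is a leaf — visit J.

N, A, D, W, F, C, E, K, B, T, Z, Y, U, S, J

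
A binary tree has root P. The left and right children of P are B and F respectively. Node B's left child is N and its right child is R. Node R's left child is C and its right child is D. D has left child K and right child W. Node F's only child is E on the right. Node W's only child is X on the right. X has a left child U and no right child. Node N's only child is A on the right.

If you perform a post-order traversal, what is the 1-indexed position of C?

Post-order visits the left subtree, then the right subtree, then the node.
At P: go left to B.
  At B: go left to N.
    At N: no left child.
    At N: go right to A.
      A is a leaf — visit A.
    Visit N.
  At B: go right to R.
    At R: go left to C.
      C is a leaf — visit C.
    At R: go right to D.
      At D: go left to K.
        K is a leaf — visit K.
      At D: go right to W.
        At W: no left child.
        At W: go right to X.
          At X: go left to U.
            U is a leaf — visit U.
          At X: no right child.
          Visit X.
        Visit W.
      Visit D.
    Visit R.
  Visit B.
At P: go right to F.
  At F: no left child.
  At F: go right to E.
    E is a leaf — visit E.
  Visit F.
Visit P.
Full post-order sequence: A, N, C, K, U, X, W, D, R, B, E, F, P.

3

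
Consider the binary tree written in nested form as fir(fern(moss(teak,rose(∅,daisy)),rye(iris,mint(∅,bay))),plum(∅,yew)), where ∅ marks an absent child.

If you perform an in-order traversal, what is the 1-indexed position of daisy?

In-order visits the left subtree, then the node, then the right subtree.
At fir: go left to fern.
  At fern: go left to moss.
    At moss: go left to teak.
      teak is a leaf — visit teak.
    Visit moss.
    At moss: go right to rose.
      At rose: no left child.
      Visit rose.
      At rose: go right to daisy.
        daisy is a leaf — visit daisy.
  Visit fern.
  At fern: go right to rye.
    At rye: go left to iris.
      iris is a leaf — visit iris.
    Visit rye.
    At rye: go right to mint.
      At mint: no left child.
      Visit mint.
      At mint: go right to bay.
        bay is a leaf — visit bay.
Visit fir.
At fir: go right to plum.
  At plum: no left child.
  Visit plum.
  At plum: go right to yew.
    yew is a leaf — visit yew.
Full in-order sequence: teak, moss, rose, daisy, fern, iris, rye, mint, bay, fir, plum, yew.

4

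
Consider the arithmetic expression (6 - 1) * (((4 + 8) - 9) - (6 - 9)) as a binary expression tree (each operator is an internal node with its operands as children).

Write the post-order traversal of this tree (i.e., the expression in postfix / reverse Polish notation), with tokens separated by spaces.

6 1 - 4 8 + 9 - 6 9 - - *

Post-order on an expression tree gives postfix notation: for each operator, emit left operand, right operand, then the operator.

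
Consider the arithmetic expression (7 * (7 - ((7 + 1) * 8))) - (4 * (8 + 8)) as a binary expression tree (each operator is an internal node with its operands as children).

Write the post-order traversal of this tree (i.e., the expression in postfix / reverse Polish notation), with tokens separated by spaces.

Post-order on an expression tree gives postfix notation: for each operator, emit left operand, right operand, then the operator.

7 7 7 1 + 8 * - * 4 8 8 + * -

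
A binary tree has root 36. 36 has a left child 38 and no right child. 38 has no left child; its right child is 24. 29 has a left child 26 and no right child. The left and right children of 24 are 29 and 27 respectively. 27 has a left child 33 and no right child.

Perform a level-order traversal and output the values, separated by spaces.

Level-order visits nodes level by level from the root, left to right within each level.
Level 0: 36
Level 1: 38
Level 2: 24
Level 3: 29, 27
Level 4: 26, 33

36 38 24 29 27 26 33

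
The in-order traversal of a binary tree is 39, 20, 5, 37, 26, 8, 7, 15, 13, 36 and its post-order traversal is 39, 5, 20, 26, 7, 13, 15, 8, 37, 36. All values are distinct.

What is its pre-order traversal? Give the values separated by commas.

The last element of post-order is the root; it splits in-order into left and right subtrees.
Root 36: left subtree has 9 nodes {39, 20, 5, 37, 26, 8, 7, 15, 13}, right has 0 { }.
  Root 37: left subtree has 3 nodes {39, 20, 5}, right has 5 {26, 8, 7, 15, 13}.
    Root 20: left subtree has 1 node {39}, right has 1 {5}.
    Root 8: left subtree has 1 node {26}, right has 3 {7, 15, 13}.
      Root 15: left subtree has 1 node {7}, right has 1 {13}.

36, 37, 20, 39, 5, 8, 26, 15, 7, 13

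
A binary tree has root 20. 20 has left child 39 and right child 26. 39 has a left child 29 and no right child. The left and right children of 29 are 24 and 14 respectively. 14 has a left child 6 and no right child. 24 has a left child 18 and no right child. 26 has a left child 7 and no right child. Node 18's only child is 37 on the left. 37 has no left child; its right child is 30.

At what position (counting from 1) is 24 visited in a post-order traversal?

4

Post-order visits the left subtree, then the right subtree, then the node.
At 20: go left to 39.
  At 39: go left to 29.
    At 29: go left to 24.
      At 24: go left to 18.
        At 18: go left to 37.
          At 37: no left child.
          At 37: go right to 30.
            30 is a leaf — visit 30.
          Visit 37.
        At 18: no right child.
        Visit 18.
      At 24: no right child.
      Visit 24.
    At 29: go right to 14.
      At 14: go left to 6.
        6 is a leaf — visit 6.
      At 14: no right child.
      Visit 14.
    Visit 29.
  At 39: no right child.
  Visit 39.
At 20: go right to 26.
  At 26: go left to 7.
    7 is a leaf — visit 7.
  At 26: no right child.
  Visit 26.
Visit 20.
Full post-order sequence: 30, 37, 18, 24, 6, 14, 29, 39, 7, 26, 20.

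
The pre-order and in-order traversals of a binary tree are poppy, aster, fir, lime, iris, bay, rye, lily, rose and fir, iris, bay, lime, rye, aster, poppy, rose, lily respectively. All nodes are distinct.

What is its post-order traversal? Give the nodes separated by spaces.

The first element of pre-order is the root; it splits in-order into left and right subtrees.
Root poppy: left subtree has 6 nodes {fir, iris, bay, lime, rye, aster}, right has 2 {rose, lily}.
  Root aster: left subtree has 5 nodes {fir, iris, bay, lime, rye}, right has 0 { }.
    Root fir: left subtree has 0 nodes { }, right has 4 {iris, bay, lime, rye}.
      Root lime: left subtree has 2 nodes {iris, bay}, right has 1 {rye}.
        Root iris: left subtree has 0 nodes { }, right has 1 {bay}.
  Root lily: left subtree has 1 node {rose}, right has 0 { }.

bay iris rye lime fir aster rose lily poppy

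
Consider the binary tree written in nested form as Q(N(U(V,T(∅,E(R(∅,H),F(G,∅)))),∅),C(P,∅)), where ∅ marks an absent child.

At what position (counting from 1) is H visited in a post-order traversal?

2

Post-order visits the left subtree, then the right subtree, then the node.
At Q: go left to N.
  At N: go left to U.
    At U: go left to V.
      V is a leaf — visit V.
    At U: go right to T.
      At T: no left child.
      At T: go right to E.
        At E: go left to R.
          At R: no left child.
          At R: go right to H.
            H is a leaf — visit H.
          Visit R.
        At E: go right to F.
          At F: go left to G.
            G is a leaf — visit G.
          At F: no right child.
          Visit F.
        Visit E.
      Visit T.
    Visit U.
  At N: no right child.
  Visit N.
At Q: go right to C.
  At C: go left to P.
    P is a leaf — visit P.
  At C: no right child.
  Visit C.
Visit Q.
Full post-order sequence: V, H, R, G, F, E, T, U, N, P, C, Q.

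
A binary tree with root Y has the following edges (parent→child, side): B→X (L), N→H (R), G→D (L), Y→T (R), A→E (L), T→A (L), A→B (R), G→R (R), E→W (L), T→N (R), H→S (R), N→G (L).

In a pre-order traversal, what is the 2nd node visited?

Pre-order visits the node, then its left subtree, then its right subtree.
Visit Y.
At Y: no left child.
At Y: go right to T.
  Visit T.
  At T: go left to A.
    Visit A.
    At A: go left to E.
      Visit E.
      At E: go left to W.
        W is a leaf — visit W.
      At E: no right child.
    At A: go right to B.
      Visit B.
      At B: go left to X.
        X is a leaf — visit X.
      At B: no right child.
  At T: go right to N.
    Visit N.
    At N: go left to G.
      Visit G.
      At G: go left to D.
        D is a leaf — visit D.
      At G: go right to R.
        R is a leaf — visit R.
    At N: go right to H.
      Visit H.
      At H: no left child.
      At H: go right to S.
        S is a leaf — visit S.
Full pre-order sequence: Y, T, A, E, W, B, X, N, G, D, R, H, S.

T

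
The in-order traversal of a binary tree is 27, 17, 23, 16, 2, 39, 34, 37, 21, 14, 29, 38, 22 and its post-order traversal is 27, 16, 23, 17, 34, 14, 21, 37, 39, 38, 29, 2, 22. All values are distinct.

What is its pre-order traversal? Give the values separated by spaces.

22 2 17 27 23 16 29 39 37 34 21 14 38

The last element of post-order is the root; it splits in-order into left and right subtrees.
Root 22: left subtree has 12 nodes {27, 17, 23, 16, 2, 39, 34, 37, 21, 14, 29, 38}, right has 0 { }.
  Root 2: left subtree has 4 nodes {27, 17, 23, 16}, right has 7 {39, 34, 37, 21, 14, 29, 38}.
    Root 17: left subtree has 1 node {27}, right has 2 {23, 16}.
      Root 23: left subtree has 0 nodes { }, right has 1 {16}.
    Root 29: left subtree has 5 nodes {39, 34, 37, 21, 14}, right has 1 {38}.
      Root 39: left subtree has 0 nodes { }, right has 4 {34, 37, 21, 14}.
        Root 37: left subtree has 1 node {34}, right has 2 {21, 14}.
          Root 21: left subtree has 0 nodes { }, right has 1 {14}.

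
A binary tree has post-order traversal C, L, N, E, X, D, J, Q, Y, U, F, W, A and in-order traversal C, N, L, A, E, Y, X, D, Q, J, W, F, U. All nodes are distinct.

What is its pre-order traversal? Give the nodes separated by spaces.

The last element of post-order is the root; it splits in-order into left and right subtrees.
Root A: left subtree has 3 nodes {C, N, L}, right has 9 {E, Y, X, D, Q, J, W, F, U}.
  Root N: left subtree has 1 node {C}, right has 1 {L}.
  Root W: left subtree has 6 nodes {E, Y, X, D, Q, J}, right has 2 {F, U}.
    Root Y: left subtree has 1 node {E}, right has 4 {X, D, Q, J}.
      Root Q: left subtree has 2 nodes {X, D}, right has 1 {J}.
        Root D: left subtree has 1 node {X}, right has 0 { }.
    Root F: left subtree has 0 nodes { }, right has 1 {U}.

A N C L W Y E Q D X J F U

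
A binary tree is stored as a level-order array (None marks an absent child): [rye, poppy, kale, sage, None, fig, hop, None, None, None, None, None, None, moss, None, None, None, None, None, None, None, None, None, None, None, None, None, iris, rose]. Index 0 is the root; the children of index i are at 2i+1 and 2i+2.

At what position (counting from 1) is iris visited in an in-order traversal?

6

In-order visits the left subtree, then the node, then the right subtree.
At rye: go left to poppy.
  At poppy: go left to sage.
    sage is a leaf — visit sage.
  Visit poppy.
  At poppy: no right child.
Visit rye.
At rye: go right to kale.
  At kale: go left to fig.
    fig is a leaf — visit fig.
  Visit kale.
  At kale: go right to hop.
    At hop: go left to moss.
      At moss: go left to iris.
        iris is a leaf — visit iris.
      Visit moss.
      At moss: go right to rose.
        rose is a leaf — visit rose.
    Visit hop.
    At hop: no right child.
Full in-order sequence: sage, poppy, rye, fig, kale, iris, moss, rose, hop.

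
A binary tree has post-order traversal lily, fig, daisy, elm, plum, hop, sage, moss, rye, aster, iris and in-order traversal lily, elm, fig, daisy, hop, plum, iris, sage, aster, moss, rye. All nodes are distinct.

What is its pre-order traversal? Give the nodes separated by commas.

The last element of post-order is the root; it splits in-order into left and right subtrees.
Root iris: left subtree has 6 nodes {lily, elm, fig, daisy, hop, plum}, right has 4 {sage, aster, moss, rye}.
  Root hop: left subtree has 4 nodes {lily, elm, fig, daisy}, right has 1 {plum}.
    Root elm: left subtree has 1 node {lily}, right has 2 {fig, daisy}.
      Root daisy: left subtree has 1 node {fig}, right has 0 { }.
  Root aster: left subtree has 1 node {sage}, right has 2 {moss, rye}.
    Root rye: left subtree has 1 node {moss}, right has 0 { }.

iris, hop, elm, lily, daisy, fig, plum, aster, sage, rye, moss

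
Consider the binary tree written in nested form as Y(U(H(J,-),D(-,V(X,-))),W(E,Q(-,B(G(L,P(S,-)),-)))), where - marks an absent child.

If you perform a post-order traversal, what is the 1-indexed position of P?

10

Post-order visits the left subtree, then the right subtree, then the node.
At Y: go left to U.
  At U: go left to H.
    At H: go left to J.
      J is a leaf — visit J.
    At H: no right child.
    Visit H.
  At U: go right to D.
    At D: no left child.
    At D: go right to V.
      At V: go left to X.
        X is a leaf — visit X.
      At V: no right child.
      Visit V.
    Visit D.
  Visit U.
At Y: go right to W.
  At W: go left to E.
    E is a leaf — visit E.
  At W: go right to Q.
    At Q: no left child.
    At Q: go right to B.
      At B: go left to G.
        At G: go left to L.
          L is a leaf — visit L.
        At G: go right to P.
          At P: go left to S.
            S is a leaf — visit S.
          At P: no right child.
          Visit P.
        Visit G.
      At B: no right child.
      Visit B.
    Visit Q.
  Visit W.
Visit Y.
Full post-order sequence: J, H, X, V, D, U, E, L, S, P, G, B, Q, W, Y.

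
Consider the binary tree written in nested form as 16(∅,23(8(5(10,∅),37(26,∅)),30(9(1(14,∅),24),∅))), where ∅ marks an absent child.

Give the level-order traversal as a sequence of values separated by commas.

16, 23, 8, 30, 5, 37, 9, 10, 26, 1, 24, 14

Level-order visits nodes level by level from the root, left to right within each level.
Level 0: 16
Level 1: 23
Level 2: 8, 30
Level 3: 5, 37, 9
Level 4: 10, 26, 1, 24
Level 5: 14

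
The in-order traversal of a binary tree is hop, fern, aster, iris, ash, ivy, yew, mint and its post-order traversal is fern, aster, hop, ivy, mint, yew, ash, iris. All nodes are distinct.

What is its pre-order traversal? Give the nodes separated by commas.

iris, hop, aster, fern, ash, yew, ivy, mint

The last element of post-order is the root; it splits in-order into left and right subtrees.
Root iris: left subtree has 3 nodes {hop, fern, aster}, right has 4 {ash, ivy, yew, mint}.
  Root hop: left subtree has 0 nodes { }, right has 2 {fern, aster}.
    Root aster: left subtree has 1 node {fern}, right has 0 { }.
  Root ash: left subtree has 0 nodes { }, right has 3 {ivy, yew, mint}.
    Root yew: left subtree has 1 node {ivy}, right has 1 {mint}.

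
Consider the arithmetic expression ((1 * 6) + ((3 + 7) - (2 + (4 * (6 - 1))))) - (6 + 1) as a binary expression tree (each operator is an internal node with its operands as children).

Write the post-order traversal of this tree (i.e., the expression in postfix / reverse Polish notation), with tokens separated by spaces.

Post-order on an expression tree gives postfix notation: for each operator, emit left operand, right operand, then the operator.

1 6 * 3 7 + 2 4 6 1 - * + - + 6 1 + -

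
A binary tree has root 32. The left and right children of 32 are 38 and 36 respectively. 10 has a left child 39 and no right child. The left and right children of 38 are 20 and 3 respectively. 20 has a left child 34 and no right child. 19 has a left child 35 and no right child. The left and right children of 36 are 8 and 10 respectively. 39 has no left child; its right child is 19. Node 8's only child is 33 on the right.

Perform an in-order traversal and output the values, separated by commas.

In-order visits the left subtree, then the node, then the right subtree.
At 32: go left to 38.
  At 38: go left to 20.
    At 20: go left to 34.
      34 is a leaf — visit 34.
    Visit 20.
    At 20: no right child.
  Visit 38.
  At 38: go right to 3.
    3 is a leaf — visit 3.
Visit 32.
At 32: go right to 36.
  At 36: go left to 8.
    At 8: no left child.
    Visit 8.
    At 8: go right to 33.
      33 is a leaf — visit 33.
  Visit 36.
  At 36: go right to 10.
    At 10: go left to 39.
      At 39: no left child.
      Visit 39.
      At 39: go right to 19.
        At 19: go left to 35.
          35 is a leaf — visit 35.
        Visit 19.
        At 19: no right child.
    Visit 10.
    At 10: no right child.

34, 20, 38, 3, 32, 8, 33, 36, 39, 35, 19, 10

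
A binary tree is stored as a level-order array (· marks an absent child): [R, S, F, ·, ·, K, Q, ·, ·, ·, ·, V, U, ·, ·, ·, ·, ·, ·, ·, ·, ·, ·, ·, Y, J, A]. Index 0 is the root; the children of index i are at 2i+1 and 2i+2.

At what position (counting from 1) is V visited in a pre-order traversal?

Pre-order visits the node, then its left subtree, then its right subtree.
Visit R.
At R: go left to S.
  S is a leaf — visit S.
At R: go right to F.
  Visit F.
  At F: go left to K.
    Visit K.
    At K: go left to V.
      Visit V.
      At V: no left child.
      At V: go right to Y.
        Y is a leaf — visit Y.
    At K: go right to U.
      Visit U.
      At U: go left to J.
        J is a leaf — visit J.
      At U: go right to A.
        A is a leaf — visit A.
  At F: go right to Q.
    Q is a leaf — visit Q.
Full pre-order sequence: R, S, F, K, V, Y, U, J, A, Q.

5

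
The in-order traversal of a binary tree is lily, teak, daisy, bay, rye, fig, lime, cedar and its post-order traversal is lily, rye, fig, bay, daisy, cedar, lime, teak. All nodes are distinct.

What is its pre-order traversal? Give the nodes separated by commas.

teak, lily, lime, daisy, bay, fig, rye, cedar

The last element of post-order is the root; it splits in-order into left and right subtrees.
Root teak: left subtree has 1 node {lily}, right has 6 {daisy, bay, rye, fig, lime, cedar}.
  Root lime: left subtree has 4 nodes {daisy, bay, rye, fig}, right has 1 {cedar}.
    Root daisy: left subtree has 0 nodes { }, right has 3 {bay, rye, fig}.
      Root bay: left subtree has 0 nodes { }, right has 2 {rye, fig}.
        Root fig: left subtree has 1 node {rye}, right has 0 { }.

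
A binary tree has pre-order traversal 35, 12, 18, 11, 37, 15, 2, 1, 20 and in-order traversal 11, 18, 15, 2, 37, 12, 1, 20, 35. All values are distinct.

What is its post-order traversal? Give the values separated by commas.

The first element of pre-order is the root; it splits in-order into left and right subtrees.
Root 35: left subtree has 8 nodes {11, 18, 15, 2, 37, 12, 1, 20}, right has 0 { }.
  Root 12: left subtree has 5 nodes {11, 18, 15, 2, 37}, right has 2 {1, 20}.
    Root 18: left subtree has 1 node {11}, right has 3 {15, 2, 37}.
      Root 37: left subtree has 2 nodes {15, 2}, right has 0 { }.
        Root 15: left subtree has 0 nodes { }, right has 1 {2}.
    Root 1: left subtree has 0 nodes { }, right has 1 {20}.

11, 2, 15, 37, 18, 20, 1, 12, 35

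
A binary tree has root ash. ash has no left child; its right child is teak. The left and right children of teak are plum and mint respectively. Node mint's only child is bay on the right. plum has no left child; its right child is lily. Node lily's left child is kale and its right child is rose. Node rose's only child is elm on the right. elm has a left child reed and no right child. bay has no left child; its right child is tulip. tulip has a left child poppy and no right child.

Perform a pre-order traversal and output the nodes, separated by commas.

ash, teak, plum, lily, kale, rose, elm, reed, mint, bay, tulip, poppy

Pre-order visits the node, then its left subtree, then its right subtree.
Visit ash.
At ash: no left child.
At ash: go right to teak.
  Visit teak.
  At teak: go left to plum.
    Visit plum.
    At plum: no left child.
    At plum: go right to lily.
      Visit lily.
      At lily: go left to kale.
        kale is a leaf — visit kale.
      At lily: go right to rose.
        Visit rose.
        At rose: no left child.
        At rose: go right to elm.
          Visit elm.
          At elm: go left to reed.
            reed is a leaf — visit reed.
          At elm: no right child.
  At teak: go right to mint.
    Visit mint.
    At mint: no left child.
    At mint: go right to bay.
      Visit bay.
      At bay: no left child.
      At bay: go right to tulip.
        Visit tulip.
        At tulip: go left to poppy.
          poppy is a leaf — visit poppy.
        At tulip: no right child.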